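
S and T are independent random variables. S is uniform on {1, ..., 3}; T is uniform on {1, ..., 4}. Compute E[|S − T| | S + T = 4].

4/3

P(S + T = 4) = 1/4.
Summing |S−T|·P(x,y) over outcomes with S + T = 4 gives 1/3.
E[|S − T| | S + T = 4] = (1/3) / (1/4) = 4/3.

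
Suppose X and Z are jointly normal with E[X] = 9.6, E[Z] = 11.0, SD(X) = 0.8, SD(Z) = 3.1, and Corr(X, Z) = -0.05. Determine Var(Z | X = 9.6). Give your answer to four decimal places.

Var(Z | X=x) = (1 − ρ²)·σ_Z².
Var(Z | X=9.6) = (3.1)²·(1 − (-0.05)²) = 9.61·0.9975 = 9.5860.

9.5860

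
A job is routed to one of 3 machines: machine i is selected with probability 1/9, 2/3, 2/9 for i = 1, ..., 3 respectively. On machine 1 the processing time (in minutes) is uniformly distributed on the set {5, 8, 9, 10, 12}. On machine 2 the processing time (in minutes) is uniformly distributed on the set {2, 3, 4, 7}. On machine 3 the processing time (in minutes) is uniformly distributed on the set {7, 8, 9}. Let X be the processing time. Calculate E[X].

E[X | machine 1] = (5+8+9+10+12)/5 = 44/5.
E[X | machine 2] = (2+3+4+7)/4 = 4.
E[X | machine 3] = (7+8+9)/3 = 8.
By the law of total expectation,
E[X] = (1/9)·(44/5) + (2/3)·(4) + (2/9)·(8) = 244/45.

244/45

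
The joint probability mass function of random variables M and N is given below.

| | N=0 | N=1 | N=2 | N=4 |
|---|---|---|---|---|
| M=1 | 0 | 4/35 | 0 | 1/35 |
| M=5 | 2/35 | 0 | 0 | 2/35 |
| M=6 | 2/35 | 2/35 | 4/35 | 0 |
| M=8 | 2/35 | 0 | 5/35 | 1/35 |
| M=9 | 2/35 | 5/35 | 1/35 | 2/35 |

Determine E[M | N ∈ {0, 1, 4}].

154/25

P(N ∈ {0, 1, 4}) = 5/7.
Summing M·P(M=x,N=y) over the conditioning event gives 22/5.
E[M | N ∈ {0, 1, 4}] = (22/5) / (5/7) = 154/25.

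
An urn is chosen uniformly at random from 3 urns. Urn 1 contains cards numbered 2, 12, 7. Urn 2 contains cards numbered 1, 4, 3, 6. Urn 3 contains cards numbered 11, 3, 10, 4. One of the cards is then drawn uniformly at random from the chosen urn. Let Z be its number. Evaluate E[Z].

E[Z | urn 1] = (2+12+7)/3 = 7.
E[Z | urn 2] = (1+4+3+6)/4 = 7/2.
E[Z | urn 3] = (11+3+10+4)/4 = 7.
By the law of total expectation,
E[Z] = (1/3)·(7) + (1/3)·(7/2) + (1/3)·(7) = 35/6.

35/6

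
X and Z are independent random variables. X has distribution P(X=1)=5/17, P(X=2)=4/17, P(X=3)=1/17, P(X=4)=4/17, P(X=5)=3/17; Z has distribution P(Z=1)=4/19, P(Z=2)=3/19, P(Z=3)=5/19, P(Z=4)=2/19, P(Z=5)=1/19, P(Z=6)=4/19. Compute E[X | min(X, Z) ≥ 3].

P(min(X, Z) ≥ 3) = 96/323.
Summing X·P(x,y) over outcomes with min(X, Z) ≥ 3 gives 24/19.
E[X | min(X, Z) ≥ 3] = (24/19) / (96/323) = 17/4.

17/4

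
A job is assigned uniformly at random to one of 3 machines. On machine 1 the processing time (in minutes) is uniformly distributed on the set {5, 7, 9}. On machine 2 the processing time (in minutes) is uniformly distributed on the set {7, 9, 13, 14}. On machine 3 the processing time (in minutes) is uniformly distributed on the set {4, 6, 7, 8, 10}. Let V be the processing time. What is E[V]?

E[V | machine 1] = (5+7+9)/3 = 7.
E[V | machine 2] = (7+9+13+14)/4 = 43/4.
E[V | machine 3] = (4+6+7+8+10)/5 = 7.
E[V] = (1/3)·(7) + (1/3)·(43/4) + (1/3)·(7) = 33/4.

33/4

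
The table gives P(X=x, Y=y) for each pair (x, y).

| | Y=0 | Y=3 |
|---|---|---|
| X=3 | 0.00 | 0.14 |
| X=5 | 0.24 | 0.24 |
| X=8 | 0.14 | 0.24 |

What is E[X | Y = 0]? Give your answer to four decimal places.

6.1053

P(Y = 0) = 0.38.
Summing X·P(X=x,Y=y) over the conditioning event gives 2.32.
E[X | Y = 0] = (2.32) / (0.38) = 6.1053.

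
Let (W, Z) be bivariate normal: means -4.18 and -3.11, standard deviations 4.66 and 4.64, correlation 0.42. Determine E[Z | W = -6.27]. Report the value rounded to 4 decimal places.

-3.9840

E[Z | W=x] = μ_Z + ρ(σ_Z/σ_W)(x − μ_W) for jointly normal variables.
E[Z | W=-6.27] = -3.11 + (0.42)·(4.64/4.66)·(-6.27 − (-4.18)) = -3.11 + (0.4182)·(-2.09) = -3.9840.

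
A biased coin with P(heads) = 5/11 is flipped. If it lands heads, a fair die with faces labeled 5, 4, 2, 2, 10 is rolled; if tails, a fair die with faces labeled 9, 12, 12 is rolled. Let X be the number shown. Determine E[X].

E[X | heads] = (5+4+2+2+10)/5 = 23/5.
E[X | tails] = (9+12+12)/3 = 11.
E[X] = (5/11)·(23/5) + (6/11)·(11) = 89/11.

89/11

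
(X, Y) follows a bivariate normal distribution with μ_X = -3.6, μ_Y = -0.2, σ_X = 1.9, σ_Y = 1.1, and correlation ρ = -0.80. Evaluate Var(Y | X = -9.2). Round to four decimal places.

0.4356

For a bivariate normal, Var(Y | X=x) = σ_Y²(1 − ρ²).
Var(Y | X=-9.2) = (1.1)²·(1 − (-0.80)²) = 1.21·0.36 = 0.4356.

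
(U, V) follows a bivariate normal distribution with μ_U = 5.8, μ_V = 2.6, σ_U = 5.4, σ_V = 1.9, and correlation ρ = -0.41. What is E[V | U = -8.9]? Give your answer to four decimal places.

For a bivariate normal, E[V | U=x] = μ_V + ρ·(σ_V/σ_U)·(x − μ_U).
E[V | U=-8.9] = 2.6 + (-0.41)·(1.9/5.4)·(-8.9 − (5.8)) = 2.6 + (-0.14426)·(-14.7) = 4.7206.

4.7206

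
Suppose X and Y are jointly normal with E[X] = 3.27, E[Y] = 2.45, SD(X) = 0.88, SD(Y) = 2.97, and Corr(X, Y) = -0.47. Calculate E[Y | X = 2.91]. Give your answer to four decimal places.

For a bivariate normal, E[Y | X=x] = μ_Y + ρ·(σ_Y/σ_X)·(x − μ_X).
E[Y | X=2.91] = 2.45 + (-0.47)·(2.97/0.88)·(2.91 − (3.27)) = 2.45 + (-1.58625)·(-0.36) = 3.0211.

3.0211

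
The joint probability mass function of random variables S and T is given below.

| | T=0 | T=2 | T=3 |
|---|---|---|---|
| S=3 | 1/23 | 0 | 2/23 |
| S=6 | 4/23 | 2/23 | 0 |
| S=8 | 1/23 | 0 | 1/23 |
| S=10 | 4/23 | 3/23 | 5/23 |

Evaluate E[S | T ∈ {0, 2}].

39/5

P(T ∈ {0, 2}) = 15/23.
Σ S·P over the event = 3·(1/23) + 6·(4/23) + 6·(2/23) + 8·(1/23) + 10·(4/23) + 10·(3/23) = 117/23.
E[S | T ∈ {0, 2}] = (117/23) / (15/23) = 39/5.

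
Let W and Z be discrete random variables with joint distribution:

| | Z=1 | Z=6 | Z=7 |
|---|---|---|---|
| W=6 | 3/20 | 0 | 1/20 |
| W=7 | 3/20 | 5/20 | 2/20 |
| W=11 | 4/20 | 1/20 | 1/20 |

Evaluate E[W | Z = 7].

31/4

P(Z = 7) = 1/5.
Summing W·P(W=x,Z=y) over the conditioning event gives 31/20.
E[W | Z = 7] = (31/20) / (1/5) = 31/4.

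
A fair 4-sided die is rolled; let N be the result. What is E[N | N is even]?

3

Given N is even, N is equally likely to be any of {2, 4}.
E[N | N is even] = (2 + 4) / 2 = 3.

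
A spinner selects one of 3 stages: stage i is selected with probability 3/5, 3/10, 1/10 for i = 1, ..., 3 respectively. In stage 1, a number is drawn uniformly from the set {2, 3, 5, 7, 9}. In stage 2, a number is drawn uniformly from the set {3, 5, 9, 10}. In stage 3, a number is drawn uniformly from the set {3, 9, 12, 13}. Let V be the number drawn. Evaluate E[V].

607/100

E[V | stage 1] = (2+3+5+7+9)/5 = 26/5.
E[V | stage 2] = (3+5+9+10)/4 = 27/4.
E[V | stage 3] = (3+9+12+13)/4 = 37/4.
E[V] = (3/5)·(26/5) + (3/10)·(27/4) + (1/10)·(37/4) = 607/100.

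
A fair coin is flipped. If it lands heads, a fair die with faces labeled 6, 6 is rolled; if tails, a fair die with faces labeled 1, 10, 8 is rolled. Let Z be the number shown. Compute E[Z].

E[Z | heads] = (6+6)/2 = 6.
E[Z | tails] = (1+10+8)/3 = 19/3.
E[Z] = (1/2)·(6) + (1/2)·(19/3) = 37/6.

37/6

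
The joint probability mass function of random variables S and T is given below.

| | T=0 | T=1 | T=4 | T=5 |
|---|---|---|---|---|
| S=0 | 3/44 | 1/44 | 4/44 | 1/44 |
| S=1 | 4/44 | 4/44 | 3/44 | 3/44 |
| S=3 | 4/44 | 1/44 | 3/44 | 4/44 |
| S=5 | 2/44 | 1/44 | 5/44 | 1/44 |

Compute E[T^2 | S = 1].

127/14

P(S = 1) = 7/22.
Σ T^2·P over the event = 0·(4/44) + 1·(4/44) + 16·(3/44) + 25·(3/44) = 127/44.
E[T^2 | S = 1] = (127/44) / (7/22) = 127/14.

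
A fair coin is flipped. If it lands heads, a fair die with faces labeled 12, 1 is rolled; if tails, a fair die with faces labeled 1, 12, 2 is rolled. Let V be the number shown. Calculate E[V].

23/4

E[V | heads] = (12+1)/2 = 13/2.
E[V | tails] = (1+12+2)/3 = 5.
E[V] = (1/2)·(13/2) + (1/2)·(5) = 23/4.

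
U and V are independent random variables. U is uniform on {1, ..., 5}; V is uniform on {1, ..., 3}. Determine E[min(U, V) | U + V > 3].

23/12

P(U + V > 3) = 4/5.
Summing min(U,V)·P(x,y) over outcomes with U + V > 3 gives 23/15.
E[min(U, V) | U + V > 3] = (23/15) / (4/5) = 23/12.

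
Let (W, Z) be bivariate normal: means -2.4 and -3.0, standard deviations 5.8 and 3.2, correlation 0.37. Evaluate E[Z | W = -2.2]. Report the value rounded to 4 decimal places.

For a bivariate normal, E[Z | W=x] = μ_Z + ρ·(σ_Z/σ_W)·(x − μ_W).
E[Z | W=-2.2] = -3.0 + (0.37)·(3.2/5.8)·(-2.2 − (-2.4)) = -3.0 + (0.20414)·(0.2) = -2.9592.

-2.9592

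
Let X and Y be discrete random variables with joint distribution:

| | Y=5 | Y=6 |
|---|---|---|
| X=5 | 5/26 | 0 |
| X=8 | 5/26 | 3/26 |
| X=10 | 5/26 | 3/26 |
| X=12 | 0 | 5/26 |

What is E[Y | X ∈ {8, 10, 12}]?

P(X ∈ {8, 10, 12}) = 21/26.
Σ Y·P over the event = 5·(5/26) + 6·(3/26) + 5·(5/26) + 6·(3/26) + 6·(5/26) = 58/13.
E[Y | X ∈ {8, 10, 12}] = (58/13) / (21/26) = 116/21.

116/21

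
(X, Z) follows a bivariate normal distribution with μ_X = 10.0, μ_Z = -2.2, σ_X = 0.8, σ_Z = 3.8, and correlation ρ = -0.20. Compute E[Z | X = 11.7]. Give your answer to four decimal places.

-3.8150

The regression of Z on X has slope ρ·σ_Z/σ_X and passes through (μ_X, μ_Z).
E[Z | X=11.7] = -2.2 + (-0.20)·(3.8/0.8)·(11.7 − (10.0)) = -2.2 + (-0.95)·(1.7) = -3.8150.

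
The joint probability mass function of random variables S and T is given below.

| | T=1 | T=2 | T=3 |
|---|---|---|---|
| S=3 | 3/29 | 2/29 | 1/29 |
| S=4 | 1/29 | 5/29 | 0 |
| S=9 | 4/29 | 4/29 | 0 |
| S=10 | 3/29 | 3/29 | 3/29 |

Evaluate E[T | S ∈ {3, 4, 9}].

P(S ∈ {3, 4, 9}) = 20/29.
Σ T·P over the event = 1·(3/29) + 2·(2/29) + 3·(1/29) + 1·(1/29) + 2·(5/29) + 1·(4/29) + 2·(4/29) = 33/29.
E[T | S ∈ {3, 4, 9}] = (33/29) / (20/29) = 33/20.

33/20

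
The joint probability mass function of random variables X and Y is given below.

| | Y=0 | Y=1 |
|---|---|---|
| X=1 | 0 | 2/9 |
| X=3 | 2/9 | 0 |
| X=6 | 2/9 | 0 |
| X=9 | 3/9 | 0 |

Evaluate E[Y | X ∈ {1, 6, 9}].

2/7

P(X ∈ {1, 6, 9}) = 7/9.
Σ Y·P over the event = 1·(2/9) + 0·(2/9) + 0·(3/9) = 2/9.
E[Y | X ∈ {1, 6, 9}] = (2/9) / (7/9) = 2/7.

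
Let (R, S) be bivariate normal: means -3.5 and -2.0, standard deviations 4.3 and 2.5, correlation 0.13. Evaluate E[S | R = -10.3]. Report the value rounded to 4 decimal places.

The regression of S on R has slope ρ·σ_S/σ_R and passes through (μ_R, μ_S).
E[S | R=-10.3] = -2.0 + (0.13)·(2.5/4.3)·(-10.3 − (-3.5)) = -2.0 + (0.075581)·(-6.8) = -2.5140.

-2.5140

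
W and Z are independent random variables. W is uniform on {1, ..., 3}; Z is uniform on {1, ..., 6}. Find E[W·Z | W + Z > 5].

Outcomes with W + Z > 5: (1,5), (1,6), (2,4), (2,5), (2,6), (3,3), (3,4), (3,5), (3,6), each with probability 1/18.
E[W·Z | W + Z > 5] = (5 + 6 + 8 + 10 + 12 + 9 + 12 + 15 + 18) / 9 = 95/9.

95/9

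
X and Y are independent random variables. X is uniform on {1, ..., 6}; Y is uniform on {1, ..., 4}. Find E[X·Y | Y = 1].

Outcomes with Y = 1: (1,1), (2,1), (3,1), (4,1), (5,1), (6,1), each with probability 1/24.
E[X·Y | Y = 1] = (1 + 2 + 3 + 4 + 5 + 6) / 6 = 7/2.

7/2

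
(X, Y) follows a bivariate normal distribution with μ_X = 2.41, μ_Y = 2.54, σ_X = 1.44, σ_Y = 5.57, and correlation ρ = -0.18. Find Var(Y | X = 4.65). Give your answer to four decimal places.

The conditional variance in a bivariate normal is σ_Y²(1 − ρ²), independent of x.
Var(Y | X=4.65) = (5.57)²·(1 − (-0.18)²) = 31.0249·0.9676 = 30.0197.

30.0197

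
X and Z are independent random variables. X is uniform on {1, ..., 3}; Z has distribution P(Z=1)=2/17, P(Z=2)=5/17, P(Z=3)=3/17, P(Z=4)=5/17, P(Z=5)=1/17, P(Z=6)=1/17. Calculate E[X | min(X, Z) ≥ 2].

5/2

P(min(X, Z) ≥ 2) = 10/17.
Summing X·P(x,y) over outcomes with min(X, Z) ≥ 2 gives 25/17.
E[X | min(X, Z) ≥ 2] = (25/17) / (10/17) = 5/2.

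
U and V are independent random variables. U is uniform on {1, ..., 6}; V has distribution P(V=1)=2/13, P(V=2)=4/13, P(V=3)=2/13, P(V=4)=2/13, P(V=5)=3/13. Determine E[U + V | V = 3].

13/2

P(V = 3) = 2/13.
Summing (U+V)·P(x,y) over outcomes with V = 3 gives 1.
E[U + V | V = 3] = (1) / (2/13) = 13/2.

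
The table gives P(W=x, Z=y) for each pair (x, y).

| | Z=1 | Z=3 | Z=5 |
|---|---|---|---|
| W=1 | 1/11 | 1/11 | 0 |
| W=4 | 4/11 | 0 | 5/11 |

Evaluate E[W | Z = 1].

17/5

P(Z = 1) = 5/11.
Σ W·P over the event = 1·(1/11) + 4·(4/11) = 17/11.
E[W | Z = 1] = (17/11) / (5/11) = 17/5.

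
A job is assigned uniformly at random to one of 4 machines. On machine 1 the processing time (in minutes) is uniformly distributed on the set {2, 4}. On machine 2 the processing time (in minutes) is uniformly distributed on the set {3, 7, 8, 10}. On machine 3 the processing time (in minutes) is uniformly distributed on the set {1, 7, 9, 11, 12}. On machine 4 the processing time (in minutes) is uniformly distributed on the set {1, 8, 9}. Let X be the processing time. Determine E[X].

6

E[X | machine 1] = (2+4)/2 = 3.
E[X | machine 2] = (3+7+8+10)/4 = 7.
E[X | machine 3] = (1+7+9+11+12)/5 = 8.
E[X | machine 4] = (1+8+9)/3 = 6.
By the law of total expectation,
E[X] = (1/4)·(3) + (1/4)·(7) + (1/4)·(8) + (1/4)·(6) = 6.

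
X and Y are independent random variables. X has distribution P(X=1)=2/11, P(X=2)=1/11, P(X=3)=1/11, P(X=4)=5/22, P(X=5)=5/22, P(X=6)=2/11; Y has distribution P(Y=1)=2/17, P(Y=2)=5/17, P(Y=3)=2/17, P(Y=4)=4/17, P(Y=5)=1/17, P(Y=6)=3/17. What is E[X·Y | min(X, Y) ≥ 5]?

1127/36

P(min(X, Y) ≥ 5) = 18/187.
Summing XY·P(x,y) over outcomes with min(X, Y) ≥ 5 gives 1127/374.
E[X·Y | min(X, Y) ≥ 5] = (1127/374) / (18/187) = 1127/36.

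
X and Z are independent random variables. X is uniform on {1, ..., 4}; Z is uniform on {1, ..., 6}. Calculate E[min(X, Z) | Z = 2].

Outcomes with Z = 2: (1,2), (2,2), (3,2), (4,2), each with probability 1/24.
E[min(X, Z) | Z = 2] = (1 + 2 + 2 + 2) / 4 = 7/4.

7/4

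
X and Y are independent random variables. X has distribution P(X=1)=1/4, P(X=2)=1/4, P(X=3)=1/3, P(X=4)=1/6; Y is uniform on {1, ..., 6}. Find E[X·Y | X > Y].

90/17

P(X > Y) = 17/72.
Summing XY·P(x,y) over outcomes with X > Y gives 5/4.
E[X·Y | X > Y] = (5/4) / (17/72) = 90/17.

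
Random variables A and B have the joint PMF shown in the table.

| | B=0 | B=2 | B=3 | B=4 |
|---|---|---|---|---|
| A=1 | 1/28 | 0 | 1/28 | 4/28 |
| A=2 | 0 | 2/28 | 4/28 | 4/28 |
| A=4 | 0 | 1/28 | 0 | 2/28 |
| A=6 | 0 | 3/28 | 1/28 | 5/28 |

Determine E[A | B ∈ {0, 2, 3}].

P(B ∈ {0, 2, 3}) = 13/28.
Summing A·P(A=x,B=y) over the conditioning event gives 3/2.
E[A | B ∈ {0, 2, 3}] = (3/2) / (13/28) = 42/13.

42/13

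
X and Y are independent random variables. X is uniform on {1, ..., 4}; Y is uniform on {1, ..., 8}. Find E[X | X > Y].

Outcomes with X > Y: (2,1), (3,1), (3,2), (4,1), (4,2), (4,3), each with probability 1/32.
E[X | X > Y] = (2 + 3 + 3 + 4 + 4 + 4) / 6 = 10/3.

10/3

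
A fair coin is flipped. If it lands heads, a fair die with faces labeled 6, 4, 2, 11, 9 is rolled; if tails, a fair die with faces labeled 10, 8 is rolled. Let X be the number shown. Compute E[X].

E[X | heads] = (6+4+2+11+9)/5 = 32/5.
E[X | tails] = (10+8)/2 = 9.
E[X] = (1/2)·(32/5) + (1/2)·(9) = 77/10.

77/10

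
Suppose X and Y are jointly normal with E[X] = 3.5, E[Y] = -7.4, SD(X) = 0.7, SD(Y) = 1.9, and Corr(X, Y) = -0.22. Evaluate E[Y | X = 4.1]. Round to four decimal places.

For a bivariate normal, E[Y | X=x] = μ_Y + ρ·(σ_Y/σ_X)·(x − μ_X).
E[Y | X=4.1] = -7.4 + (-0.22)·(1.9/0.7)·(4.1 − (3.5)) = -7.4 + (-0.59714)·(0.6) = -7.7583.

-7.7583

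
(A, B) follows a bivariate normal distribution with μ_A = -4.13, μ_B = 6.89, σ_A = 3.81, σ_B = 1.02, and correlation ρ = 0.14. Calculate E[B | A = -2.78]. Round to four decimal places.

6.9406

E[B | A=x] = μ_B + ρ(σ_B/σ_A)(x − μ_A) for jointly normal variables.
E[B | A=-2.78] = 6.89 + (0.14)·(1.02/3.81)·(-2.78 − (-4.13)) = 6.89 + (0.03748)·(1.35) = 6.9406.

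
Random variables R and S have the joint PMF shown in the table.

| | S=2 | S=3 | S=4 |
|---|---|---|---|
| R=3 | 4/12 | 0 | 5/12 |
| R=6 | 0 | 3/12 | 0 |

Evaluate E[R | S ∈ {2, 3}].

30/7

P(S ∈ {2, 3}) = 7/12.
Summing R·P(R=x,S=y) over the conditioning event gives 5/2.
E[R | S ∈ {2, 3}] = (5/2) / (7/12) = 30/7.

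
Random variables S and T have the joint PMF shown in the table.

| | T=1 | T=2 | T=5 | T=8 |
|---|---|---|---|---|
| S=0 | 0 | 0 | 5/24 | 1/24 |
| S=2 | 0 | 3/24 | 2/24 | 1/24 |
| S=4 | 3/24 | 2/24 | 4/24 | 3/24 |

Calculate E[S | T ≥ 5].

17/8

P(T ≥ 5) = 2/3.
Summing S·P(S=x,T=y) over the conditioning event gives 17/12.
E[S | T ≥ 5] = (17/12) / (2/3) = 17/8.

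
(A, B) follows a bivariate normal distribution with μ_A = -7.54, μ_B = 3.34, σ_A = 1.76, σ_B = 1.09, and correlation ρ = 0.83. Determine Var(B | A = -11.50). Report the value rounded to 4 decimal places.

For a bivariate normal, Var(B | A=x) = σ_B²(1 − ρ²).
Var(B | A=-11.50) = (1.09)²·(1 − (0.83)²) = 1.1881·0.3111 = 0.3696.

0.3696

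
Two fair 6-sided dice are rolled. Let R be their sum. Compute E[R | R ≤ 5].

P(R ≤ 5) = 5/18.
Σ over the event: 2·1/36 + 3·1/18 + 4·1/12 + 5·1/9 = 10/9.
E[R | R ≤ 5] = (10/9) / (5/18) = 4.

4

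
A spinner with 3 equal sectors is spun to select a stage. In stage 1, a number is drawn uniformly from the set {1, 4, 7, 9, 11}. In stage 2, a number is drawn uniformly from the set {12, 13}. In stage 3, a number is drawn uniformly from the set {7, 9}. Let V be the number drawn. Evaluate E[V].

E[V | stage 1] = (1+4+7+9+11)/5 = 32/5.
E[V | stage 2] = (12+13)/2 = 25/2.
E[V | stage 3] = (7+9)/2 = 8.
E[V] = (1/3)·(32/5) + (1/3)·(25/2) + (1/3)·(8) = 269/30.

269/30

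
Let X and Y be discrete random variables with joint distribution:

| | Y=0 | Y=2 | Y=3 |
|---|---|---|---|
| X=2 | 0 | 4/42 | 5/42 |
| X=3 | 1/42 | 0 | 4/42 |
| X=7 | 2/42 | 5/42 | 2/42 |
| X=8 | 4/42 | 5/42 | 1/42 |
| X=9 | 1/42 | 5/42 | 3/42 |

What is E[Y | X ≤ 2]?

P(X ≤ 2) = 3/14.
Σ Y·P over the event = 2·(4/42) + 3·(5/42) = 23/42.
E[Y | X ≤ 2] = (23/42) / (3/14) = 23/9.

23/9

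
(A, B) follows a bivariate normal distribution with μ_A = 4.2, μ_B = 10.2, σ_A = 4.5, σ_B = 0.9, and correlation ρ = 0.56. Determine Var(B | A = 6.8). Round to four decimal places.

Var(B | A=x) = (1 − ρ²)·σ_B².
Var(B | A=6.8) = (0.9)²·(1 − (0.56)²) = 0.81·0.6864 = 0.5560.

0.5560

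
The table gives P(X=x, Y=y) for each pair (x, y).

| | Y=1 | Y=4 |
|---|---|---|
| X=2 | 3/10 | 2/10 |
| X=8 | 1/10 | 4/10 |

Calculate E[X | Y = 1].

P(Y = 1) = 2/5.
Σ X·P over the event = 2·(3/10) + 8·(1/10) = 7/5.
E[X | Y = 1] = (7/5) / (2/5) = 7/2.

7/2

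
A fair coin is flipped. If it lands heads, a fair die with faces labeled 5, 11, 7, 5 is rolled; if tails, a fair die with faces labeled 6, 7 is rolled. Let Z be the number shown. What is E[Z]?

27/4

E[Z | heads] = (5+11+7+5)/4 = 7.
E[Z | tails] = (6+7)/2 = 13/2.
By the law of total expectation,
E[Z] = (1/2)·(7) + (1/2)·(13/2) = 27/4.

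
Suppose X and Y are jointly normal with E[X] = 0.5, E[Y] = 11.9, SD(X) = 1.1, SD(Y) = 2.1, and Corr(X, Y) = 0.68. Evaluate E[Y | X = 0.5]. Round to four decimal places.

The regression of Y on X has slope ρ·σ_Y/σ_X and passes through (μ_X, μ_Y).
E[Y | X=0.5] = 11.9 + (0.68)·(2.1/1.1)·(0.5 − (0.5)) = 11.9 + (1.2982)·(0) = 11.9000.

11.9000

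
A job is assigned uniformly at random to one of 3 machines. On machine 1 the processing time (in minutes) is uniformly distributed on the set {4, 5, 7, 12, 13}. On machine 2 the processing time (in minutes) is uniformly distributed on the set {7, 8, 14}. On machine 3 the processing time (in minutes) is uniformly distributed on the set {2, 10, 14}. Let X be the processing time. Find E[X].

E[X | machine 1] = (4+5+7+12+13)/5 = 41/5.
E[X | machine 2] = (7+8+14)/3 = 29/3.
E[X | machine 3] = (2+10+14)/3 = 26/3.
E[X] = (1/3)·(41/5) + (1/3)·(29/3) + (1/3)·(26/3) = 398/45.

398/45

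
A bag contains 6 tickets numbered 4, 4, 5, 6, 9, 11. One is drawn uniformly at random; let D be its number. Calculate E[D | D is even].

14/3

P(D is even) = 1/2.
Σ over the event: 4·1/3 + 6·1/6 = 7/3.
E[D | D is even] = (7/3) / (1/2) = 14/3.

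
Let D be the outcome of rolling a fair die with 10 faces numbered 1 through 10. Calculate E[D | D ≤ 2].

3/2

Given D ≤ 2, D is equally likely to be any of {1, 2}.
E[D | D ≤ 2] = (1 + 2) / 2 = 3/2.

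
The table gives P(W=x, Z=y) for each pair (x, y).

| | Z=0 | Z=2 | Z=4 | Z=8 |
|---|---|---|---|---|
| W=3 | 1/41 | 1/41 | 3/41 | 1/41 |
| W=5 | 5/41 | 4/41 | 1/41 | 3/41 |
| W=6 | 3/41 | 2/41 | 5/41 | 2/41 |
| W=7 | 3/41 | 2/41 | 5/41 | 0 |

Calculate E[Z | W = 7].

P(W = 7) = 10/41.
Σ Z·P over the event = 0·(3/41) + 2·(2/41) + 4·(5/41) = 24/41.
E[Z | W = 7] = (24/41) / (10/41) = 12/5.

12/5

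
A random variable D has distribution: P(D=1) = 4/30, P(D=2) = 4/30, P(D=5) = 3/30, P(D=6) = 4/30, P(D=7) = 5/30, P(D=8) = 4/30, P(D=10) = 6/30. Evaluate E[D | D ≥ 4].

83/11

P(D ≥ 4) = 11/15.
Σ over the event: 5·1/10 + 6·2/15 + 7·1/6 + 8·2/15 + 10·1/5 = 83/15.
E[D | D ≥ 4] = (83/15) / (11/15) = 83/11.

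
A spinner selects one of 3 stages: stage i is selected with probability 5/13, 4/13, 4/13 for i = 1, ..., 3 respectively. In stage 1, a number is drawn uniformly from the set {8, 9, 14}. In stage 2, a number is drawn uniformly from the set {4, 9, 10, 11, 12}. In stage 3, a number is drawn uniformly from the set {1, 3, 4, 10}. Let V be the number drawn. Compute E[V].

1597/195

E[V | stage 1] = (8+9+14)/3 = 31/3.
E[V | stage 2] = (4+9+10+11+12)/5 = 46/5.
E[V | stage 3] = (1+3+4+10)/4 = 9/2.
E[V] = (5/13)·(31/3) + (4/13)·(46/5) + (4/13)·(9/2) = 1597/195.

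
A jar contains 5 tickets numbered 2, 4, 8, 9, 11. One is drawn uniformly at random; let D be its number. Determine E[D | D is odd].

P(D is odd) = 2/5.
Σ over the event: 9·1/5 + 11·1/5 = 4.
E[D | D is odd] = (4) / (2/5) = 10.

10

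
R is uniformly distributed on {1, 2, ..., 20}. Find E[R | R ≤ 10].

11/2

Given R ≤ 10, R is equally likely to be any of {1, 2, 3, 4, 5, 6, 7, 8, 9, 10}.
E[R | R ≤ 10] = (1 + 2 + 3 + 4 + 5 + 6 + 7 + 8 + 9 + 10) / 10 = 11/2.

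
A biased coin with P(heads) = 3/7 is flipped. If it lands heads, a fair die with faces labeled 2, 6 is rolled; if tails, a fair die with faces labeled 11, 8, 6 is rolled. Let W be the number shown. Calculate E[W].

136/21

E[W | heads] = (2+6)/2 = 4.
E[W | tails] = (11+8+6)/3 = 25/3.
E[W] = (3/7)·(4) + (4/7)·(25/3) = 136/21.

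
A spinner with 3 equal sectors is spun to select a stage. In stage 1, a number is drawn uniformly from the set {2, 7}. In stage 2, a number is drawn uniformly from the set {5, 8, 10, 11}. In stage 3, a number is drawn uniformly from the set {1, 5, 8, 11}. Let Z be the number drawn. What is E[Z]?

E[Z | stage 1] = (2+7)/2 = 9/2.
E[Z | stage 2] = (5+8+10+11)/4 = 17/2.
E[Z | stage 3] = (1+5+8+11)/4 = 25/4.
By the law of total expectation,
E[Z] = (1/3)·(9/2) + (1/3)·(17/2) + (1/3)·(25/4) = 77/12.

77/12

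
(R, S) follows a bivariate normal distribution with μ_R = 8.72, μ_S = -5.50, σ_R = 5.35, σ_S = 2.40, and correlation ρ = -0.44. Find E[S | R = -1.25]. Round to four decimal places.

-3.5321

For a bivariate normal, E[S | R=x] = μ_S + ρ·(σ_S/σ_R)·(x − μ_R).
E[S | R=-1.25] = -5.50 + (-0.44)·(2.40/5.35)·(-1.25 − (8.72)) = -5.50 + (-0.19738)·(-9.97) = -3.5321.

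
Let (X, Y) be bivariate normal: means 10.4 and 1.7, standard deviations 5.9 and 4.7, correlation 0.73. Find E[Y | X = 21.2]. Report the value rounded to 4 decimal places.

7.9805

E[Y | X=x] = μ_Y + ρ(σ_Y/σ_X)(x − μ_X) for jointly normal variables.
E[Y | X=21.2] = 1.7 + (0.73)·(4.7/5.9)·(21.2 − (10.4)) = 1.7 + (0.58153)·(10.8) = 7.9805.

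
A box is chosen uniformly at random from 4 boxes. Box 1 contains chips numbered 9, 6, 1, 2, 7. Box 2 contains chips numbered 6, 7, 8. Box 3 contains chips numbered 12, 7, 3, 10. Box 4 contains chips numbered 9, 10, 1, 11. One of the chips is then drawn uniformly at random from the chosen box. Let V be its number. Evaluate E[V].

111/16

E[V | box 1] = (9+6+1+2+7)/5 = 5.
E[V | box 2] = (6+7+8)/3 = 7.
E[V | box 3] = (12+7+3+10)/4 = 8.
E[V | box 4] = (9+10+1+11)/4 = 31/4.
By the law of total expectation,
E[V] = (1/4)·(5) + (1/4)·(7) + (1/4)·(8) + (1/4)·(31/4) = 111/16.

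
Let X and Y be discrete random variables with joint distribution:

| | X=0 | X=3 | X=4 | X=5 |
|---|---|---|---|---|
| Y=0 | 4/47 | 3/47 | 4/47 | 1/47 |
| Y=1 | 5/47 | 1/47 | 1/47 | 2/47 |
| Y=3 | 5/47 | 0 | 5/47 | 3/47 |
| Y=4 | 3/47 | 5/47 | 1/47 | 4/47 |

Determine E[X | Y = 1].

P(Y = 1) = 9/47.
Σ X·P over the event = 0·(5/47) + 3·(1/47) + 4·(1/47) + 5·(2/47) = 17/47.
E[X | Y = 1] = (17/47) / (9/47) = 17/9.

17/9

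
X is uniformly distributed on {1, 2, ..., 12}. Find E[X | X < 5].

Given X < 5, X is equally likely to be any of {1, 2, 3, 4}.
E[X | X < 5] = (1 + 2 + 3 + 4) / 4 = 5/2.

5/2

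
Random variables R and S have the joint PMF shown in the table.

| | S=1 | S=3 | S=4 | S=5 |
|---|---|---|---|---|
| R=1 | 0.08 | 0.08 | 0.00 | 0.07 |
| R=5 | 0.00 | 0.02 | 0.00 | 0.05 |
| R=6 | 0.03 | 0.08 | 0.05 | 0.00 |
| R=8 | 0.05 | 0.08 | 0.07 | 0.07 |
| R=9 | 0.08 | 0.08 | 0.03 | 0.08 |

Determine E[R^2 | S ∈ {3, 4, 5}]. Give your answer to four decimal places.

47.4342

P(S ∈ {3, 4, 5}) = 0.76.
Summing R^2·P(R=x,S=y) over the conditioning event gives 36.05.
E[R^2 | S ∈ {3, 4, 5}] = (36.05) / (0.76) = 47.4342.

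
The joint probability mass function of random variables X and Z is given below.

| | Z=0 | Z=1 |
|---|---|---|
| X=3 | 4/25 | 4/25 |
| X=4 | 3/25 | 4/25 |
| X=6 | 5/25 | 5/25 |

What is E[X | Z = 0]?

P(Z = 0) = 12/25.
Summing X·P(X=x,Z=y) over the conditioning event gives 54/25.
E[X | Z = 0] = (54/25) / (12/25) = 9/2.

9/2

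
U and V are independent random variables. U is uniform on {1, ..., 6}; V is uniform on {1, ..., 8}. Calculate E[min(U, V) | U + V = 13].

11/2

Outcomes with U + V = 13: (5,8), (6,7), each with probability 1/48.
E[min(U, V) | U + V = 13] = (5 + 6) / 2 = 11/2.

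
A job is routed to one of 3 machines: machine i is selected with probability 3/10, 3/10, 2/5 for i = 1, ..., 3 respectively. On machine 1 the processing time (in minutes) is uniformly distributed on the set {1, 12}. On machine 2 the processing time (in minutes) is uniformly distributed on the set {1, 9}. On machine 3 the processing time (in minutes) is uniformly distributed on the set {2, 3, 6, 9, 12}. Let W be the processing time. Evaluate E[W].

601/100

E[W | machine 1] = (1+12)/2 = 13/2.
E[W | machine 2] = (1+9)/2 = 5.
E[W | machine 3] = (2+3+6+9+12)/5 = 32/5.
E[W] = (3/10)·(13/2) + (3/10)·(5) + (2/5)·(32/5) = 601/100.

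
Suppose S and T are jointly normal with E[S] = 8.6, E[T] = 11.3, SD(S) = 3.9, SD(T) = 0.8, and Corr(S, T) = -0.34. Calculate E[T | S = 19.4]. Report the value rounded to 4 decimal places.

10.5468

E[T | S=x] = μ_T + ρ(σ_T/σ_S)(x − μ_S) for jointly normal variables.
E[T | S=19.4] = 11.3 + (-0.34)·(0.8/3.9)·(19.4 − (8.6)) = 11.3 + (-0.069744)·(10.8) = 10.5468.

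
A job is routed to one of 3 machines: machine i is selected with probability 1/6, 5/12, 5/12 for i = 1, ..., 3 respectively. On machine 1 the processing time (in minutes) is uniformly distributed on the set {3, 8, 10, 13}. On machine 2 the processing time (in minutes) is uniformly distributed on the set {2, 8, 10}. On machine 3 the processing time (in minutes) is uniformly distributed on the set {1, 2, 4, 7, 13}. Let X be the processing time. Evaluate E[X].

58/9

E[X | machine 1] = (3+8+10+13)/4 = 17/2.
E[X | machine 2] = (2+8+10)/3 = 20/3.
E[X | machine 3] = (1+2+4+7+13)/5 = 27/5.
E[X] = (1/6)·(17/2) + (5/12)·(20/3) + (5/12)·(27/5) = 58/9.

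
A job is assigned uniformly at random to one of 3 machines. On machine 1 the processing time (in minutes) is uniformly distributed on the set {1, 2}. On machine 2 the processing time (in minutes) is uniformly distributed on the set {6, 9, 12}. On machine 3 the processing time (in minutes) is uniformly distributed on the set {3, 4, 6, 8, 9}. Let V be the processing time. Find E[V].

11/2

E[V | machine 1] = (1+2)/2 = 3/2.
E[V | machine 2] = (6+9+12)/3 = 9.
E[V | machine 3] = (3+4+6+8+9)/5 = 6.
By the law of total expectation,
E[V] = (1/3)·(3/2) + (1/3)·(9) + (1/3)·(6) = 11/2.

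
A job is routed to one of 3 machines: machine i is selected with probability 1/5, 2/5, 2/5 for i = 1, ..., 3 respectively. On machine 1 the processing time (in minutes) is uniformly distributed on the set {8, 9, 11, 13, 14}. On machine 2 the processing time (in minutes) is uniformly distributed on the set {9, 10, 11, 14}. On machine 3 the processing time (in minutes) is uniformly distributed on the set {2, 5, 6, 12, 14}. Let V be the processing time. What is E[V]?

E[V | machine 1] = (8+9+11+13+14)/5 = 11.
E[V | machine 2] = (9+10+11+14)/4 = 11.
E[V | machine 3] = (2+5+6+12+14)/5 = 39/5.
By the law of total expectation,
E[V] = (1/5)·(11) + (2/5)·(11) + (2/5)·(39/5) = 243/25.

243/25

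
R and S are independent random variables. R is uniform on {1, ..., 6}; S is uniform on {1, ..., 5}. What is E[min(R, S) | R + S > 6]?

P(R + S > 6) = 1/2.
Summing min(R,S)·P(x,y) over outcomes with R + S > 6 gives 8/5.
E[min(R, S) | R + S > 6] = (8/5) / (1/2) = 16/5.

16/5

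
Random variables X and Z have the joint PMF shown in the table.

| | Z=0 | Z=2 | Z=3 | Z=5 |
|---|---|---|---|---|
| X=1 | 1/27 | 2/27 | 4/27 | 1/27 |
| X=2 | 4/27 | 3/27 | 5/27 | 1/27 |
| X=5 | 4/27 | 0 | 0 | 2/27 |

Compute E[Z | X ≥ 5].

P(X ≥ 5) = 2/9.
Σ Z·P over the event = 0·(4/27) + 5·(2/27) = 10/27.
E[Z | X ≥ 5] = (10/27) / (2/9) = 5/3.

5/3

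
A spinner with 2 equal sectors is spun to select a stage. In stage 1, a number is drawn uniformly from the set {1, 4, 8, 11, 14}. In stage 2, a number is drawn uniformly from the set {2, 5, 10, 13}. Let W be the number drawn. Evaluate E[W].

151/20

E[W | stage 1] = (1+4+8+11+14)/5 = 38/5.
E[W | stage 2] = (2+5+10+13)/4 = 15/2.
E[W] = (1/2)·(38/5) + (1/2)·(15/2) = 151/20.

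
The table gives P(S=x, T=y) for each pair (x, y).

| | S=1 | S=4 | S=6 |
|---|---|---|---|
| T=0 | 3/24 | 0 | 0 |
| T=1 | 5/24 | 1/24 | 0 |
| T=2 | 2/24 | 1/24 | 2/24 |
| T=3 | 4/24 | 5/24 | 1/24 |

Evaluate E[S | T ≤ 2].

P(T ≤ 2) = 7/12.
Σ S·P over the event = 1·(3/24) + 1·(5/24) + 1·(2/24) + 4·(1/24) + 4·(1/24) + 6·(2/24) = 5/4.
E[S | T ≤ 2] = (5/4) / (7/12) = 15/7.

15/7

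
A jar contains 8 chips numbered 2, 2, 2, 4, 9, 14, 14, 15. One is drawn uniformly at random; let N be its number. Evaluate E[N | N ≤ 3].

P(N ≤ 3) = 3/8.
Σ over the event: 2·3/8 = 3/4.
E[N | N ≤ 3] = (3/4) / (3/8) = 2.

2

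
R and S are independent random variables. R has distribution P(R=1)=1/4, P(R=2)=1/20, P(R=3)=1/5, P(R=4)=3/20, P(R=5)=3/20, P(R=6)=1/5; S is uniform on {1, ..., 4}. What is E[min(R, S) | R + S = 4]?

11/10

P(R + S = 4) = 1/8.
Summing min(R,S)·P(x,y) over outcomes with R + S = 4 gives 11/80.
E[min(R, S) | R + S = 4] = (11/80) / (1/8) = 11/10.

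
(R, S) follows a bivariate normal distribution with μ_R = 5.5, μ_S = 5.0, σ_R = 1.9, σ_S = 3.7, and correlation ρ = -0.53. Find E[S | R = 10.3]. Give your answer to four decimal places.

0.0459

E[S | R=x] = μ_S + ρ(σ_S/σ_R)(x − μ_R) for jointly normal variables.
E[S | R=10.3] = 5.0 + (-0.53)·(3.7/1.9)·(10.3 − (5.5)) = 5.0 + (-1.0321)·(4.8) = 0.0459.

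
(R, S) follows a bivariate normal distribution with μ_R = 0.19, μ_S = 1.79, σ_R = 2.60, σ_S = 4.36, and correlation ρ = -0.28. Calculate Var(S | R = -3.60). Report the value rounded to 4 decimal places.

17.5192

For a bivariate normal, Var(S | R=x) = σ_S²(1 − ρ²).
Var(S | R=-3.60) = (4.36)²·(1 − (-0.28)²) = 19.0096·0.9216 = 17.5192.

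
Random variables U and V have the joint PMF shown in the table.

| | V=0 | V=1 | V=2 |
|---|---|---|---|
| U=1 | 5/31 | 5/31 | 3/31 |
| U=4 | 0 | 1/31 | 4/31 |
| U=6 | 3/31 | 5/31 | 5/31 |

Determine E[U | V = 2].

49/12

P(V = 2) = 12/31.
Σ U·P over the event = 1·(3/31) + 4·(4/31) + 6·(5/31) = 49/31.
E[U | V = 2] = (49/31) / (12/31) = 49/12.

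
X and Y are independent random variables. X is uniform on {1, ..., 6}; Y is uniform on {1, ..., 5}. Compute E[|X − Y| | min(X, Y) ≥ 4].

5/6

P(min(X, Y) ≥ 4) = 1/5.
Summing |X−Y|·P(x,y) over outcomes with min(X, Y) ≥ 4 gives 1/6.
E[|X − Y| | min(X, Y) ≥ 4] = (1/6) / (1/5) = 5/6.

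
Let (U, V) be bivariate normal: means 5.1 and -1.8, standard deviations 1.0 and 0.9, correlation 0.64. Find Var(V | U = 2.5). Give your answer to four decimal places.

Var(V | U=x) = (1 − ρ²)·σ_V².
Var(V | U=2.5) = (0.9)²·(1 − (0.64)²) = 0.81·0.5904 = 0.4782.

0.4782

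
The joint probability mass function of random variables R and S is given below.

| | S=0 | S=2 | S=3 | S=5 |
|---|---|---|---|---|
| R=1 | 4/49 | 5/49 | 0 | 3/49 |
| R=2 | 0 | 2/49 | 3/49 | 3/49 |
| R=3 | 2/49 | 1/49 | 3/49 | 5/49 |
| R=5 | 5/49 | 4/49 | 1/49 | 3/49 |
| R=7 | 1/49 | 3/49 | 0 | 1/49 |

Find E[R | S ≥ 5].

P(S ≥ 5) = 15/49.
Σ R·P over the event = 1·(3/49) + 2·(3/49) + 3·(5/49) + 5·(3/49) + 7·(1/49) = 46/49.
E[R | S ≥ 5] = (46/49) / (15/49) = 46/15.

46/15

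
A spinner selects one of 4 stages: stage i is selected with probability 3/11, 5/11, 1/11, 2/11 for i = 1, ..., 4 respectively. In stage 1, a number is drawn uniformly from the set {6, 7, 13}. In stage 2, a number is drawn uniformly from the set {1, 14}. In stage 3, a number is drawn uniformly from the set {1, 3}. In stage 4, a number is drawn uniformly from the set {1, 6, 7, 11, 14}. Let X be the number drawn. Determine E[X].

E[X | stage 1] = (6+7+13)/3 = 26/3.
E[X | stage 2] = (1+14)/2 = 15/2.
E[X | stage 3] = (1+3)/2 = 2.
E[X | stage 4] = (1+6+7+11+14)/5 = 39/5.
By the law of total expectation,
E[X] = (3/11)·(26/3) + (5/11)·(15/2) + (1/11)·(2) + (2/11)·(39/5) = 811/110.

811/110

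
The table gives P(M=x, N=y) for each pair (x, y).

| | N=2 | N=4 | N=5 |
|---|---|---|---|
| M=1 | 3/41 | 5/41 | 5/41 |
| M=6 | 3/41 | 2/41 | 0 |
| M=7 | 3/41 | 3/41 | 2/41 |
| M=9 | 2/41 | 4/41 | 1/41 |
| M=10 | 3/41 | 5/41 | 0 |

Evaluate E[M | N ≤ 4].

214/33

P(N ≤ 4) = 33/41.
Summing M·P(M=x,N=y) over the conditioning event gives 214/41.
E[M | N ≤ 4] = (214/41) / (33/41) = 214/33.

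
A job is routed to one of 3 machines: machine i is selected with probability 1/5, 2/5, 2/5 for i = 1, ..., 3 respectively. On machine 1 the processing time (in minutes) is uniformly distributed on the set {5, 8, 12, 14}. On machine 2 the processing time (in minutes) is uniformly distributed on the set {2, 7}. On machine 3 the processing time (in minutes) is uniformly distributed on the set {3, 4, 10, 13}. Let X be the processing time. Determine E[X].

E[X | machine 1] = (5+8+12+14)/4 = 39/4.
E[X | machine 2] = (2+7)/2 = 9/2.
E[X | machine 3] = (3+4+10+13)/4 = 15/2.
E[X] = (1/5)·(39/4) + (2/5)·(9/2) + (2/5)·(15/2) = 27/4.

27/4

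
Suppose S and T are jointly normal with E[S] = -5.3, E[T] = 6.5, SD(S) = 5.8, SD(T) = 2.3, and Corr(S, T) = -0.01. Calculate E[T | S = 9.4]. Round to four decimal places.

For a bivariate normal, E[T | S=x] = μ_T + ρ·(σ_T/σ_S)·(x − μ_S).
E[T | S=9.4] = 6.5 + (-0.01)·(2.3/5.8)·(9.4 − (-5.3)) = 6.5 + (-0.0039655)·(14.7) = 6.4417.

6.4417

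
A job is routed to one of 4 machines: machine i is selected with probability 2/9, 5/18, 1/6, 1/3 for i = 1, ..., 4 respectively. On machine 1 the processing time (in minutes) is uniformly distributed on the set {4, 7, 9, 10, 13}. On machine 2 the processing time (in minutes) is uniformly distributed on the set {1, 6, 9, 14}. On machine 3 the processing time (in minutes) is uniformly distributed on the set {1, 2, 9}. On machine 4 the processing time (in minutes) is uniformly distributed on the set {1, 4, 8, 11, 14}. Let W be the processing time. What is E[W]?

E[W | machine 1] = (4+7+9+10+13)/5 = 43/5.
E[W | machine 2] = (1+6+9+14)/4 = 15/2.
E[W | machine 3] = (1+2+9)/3 = 4.
E[W | machine 4] = (1+4+8+11+14)/5 = 38/5.
By the law of total expectation,
E[W] = (2/9)·(43/5) + (5/18)·(15/2) + (1/6)·(4) + (1/3)·(38/5) = 259/36.

259/36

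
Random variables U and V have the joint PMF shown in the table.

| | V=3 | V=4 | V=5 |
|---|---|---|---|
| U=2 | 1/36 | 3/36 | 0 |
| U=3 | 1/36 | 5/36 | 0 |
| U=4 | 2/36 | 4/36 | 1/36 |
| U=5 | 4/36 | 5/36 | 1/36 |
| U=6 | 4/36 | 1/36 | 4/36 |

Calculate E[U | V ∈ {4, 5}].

P(V ∈ {4, 5}) = 2/3.
Σ U·P over the event = 2·(3/36) + 3·(5/36) + 4·(4/36) + 4·(1/36) + 5·(5/36) + 5·(1/36) + 6·(1/36) + 6·(4/36) = 101/36.
E[U | V ∈ {4, 5}] = (101/36) / (2/3) = 101/24.

101/24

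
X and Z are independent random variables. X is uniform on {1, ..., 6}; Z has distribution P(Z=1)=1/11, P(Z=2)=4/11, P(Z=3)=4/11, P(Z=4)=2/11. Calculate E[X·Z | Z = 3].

21/2

P(Z = 3) = 4/11.
Summing XZ·P(x,y) over outcomes with Z = 3 gives 42/11.
E[X·Z | Z = 3] = (42/11) / (4/11) = 21/2.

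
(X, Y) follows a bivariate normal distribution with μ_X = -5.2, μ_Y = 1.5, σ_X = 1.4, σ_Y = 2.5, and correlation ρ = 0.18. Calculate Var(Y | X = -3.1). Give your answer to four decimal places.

6.0475

For a bivariate normal, Var(Y | X=x) = σ_Y²(1 − ρ²).
Var(Y | X=-3.1) = (2.5)²·(1 − (0.18)²) = 6.25·0.9676 = 6.0475.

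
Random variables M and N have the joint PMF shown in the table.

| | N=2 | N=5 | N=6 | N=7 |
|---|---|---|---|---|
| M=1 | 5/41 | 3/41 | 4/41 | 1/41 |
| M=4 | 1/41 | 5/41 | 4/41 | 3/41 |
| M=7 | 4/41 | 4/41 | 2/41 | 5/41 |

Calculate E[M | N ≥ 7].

16/3

P(N ≥ 7) = 9/41.
Σ M·P over the event = 1·(1/41) + 4·(3/41) + 7·(5/41) = 48/41.
E[M | N ≥ 7] = (48/41) / (9/41) = 16/3.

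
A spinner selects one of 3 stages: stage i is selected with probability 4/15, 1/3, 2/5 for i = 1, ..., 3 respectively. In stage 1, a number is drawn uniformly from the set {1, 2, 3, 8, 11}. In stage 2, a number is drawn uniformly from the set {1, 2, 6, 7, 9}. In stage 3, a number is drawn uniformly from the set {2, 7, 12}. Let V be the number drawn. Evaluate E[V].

E[V | stage 1] = (1+2+3+8+11)/5 = 5.
E[V | stage 2] = (1+2+6+7+9)/5 = 5.
E[V | stage 3] = (2+7+12)/3 = 7.
By the law of total expectation,
E[V] = (4/15)·(5) + (1/3)·(5) + (2/5)·(7) = 29/5.

29/5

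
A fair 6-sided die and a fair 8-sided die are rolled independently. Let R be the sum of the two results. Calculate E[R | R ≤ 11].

22/3

P(R ≤ 11) = 7/8.
E[R | R ≤ 11] = (77/12) / (7/8) = 22/3.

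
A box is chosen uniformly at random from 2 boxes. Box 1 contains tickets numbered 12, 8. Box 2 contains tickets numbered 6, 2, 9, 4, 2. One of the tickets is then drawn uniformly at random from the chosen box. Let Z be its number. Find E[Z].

E[Z | box 1] = (12+8)/2 = 10.
E[Z | box 2] = (6+2+9+4+2)/5 = 23/5.
By the law of total expectation,
E[Z] = (1/2)·(10) + (1/2)·(23/5) = 73/10.

73/10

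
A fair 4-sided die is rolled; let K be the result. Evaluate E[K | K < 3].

3/2

Given K < 3, K is equally likely to be any of {1, 2}.
E[K | K < 3] = (1 + 2) / 2 = 3/2.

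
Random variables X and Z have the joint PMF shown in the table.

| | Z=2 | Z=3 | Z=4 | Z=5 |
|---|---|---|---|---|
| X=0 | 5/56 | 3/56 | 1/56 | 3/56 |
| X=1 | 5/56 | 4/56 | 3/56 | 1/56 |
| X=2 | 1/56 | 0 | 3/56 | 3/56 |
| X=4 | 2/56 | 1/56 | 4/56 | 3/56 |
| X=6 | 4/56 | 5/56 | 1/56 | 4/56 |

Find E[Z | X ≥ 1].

153/44

P(X ≥ 1) = 11/14.
Summing Z·P(X=x,Z=y) over the conditioning event gives 153/56.
E[Z | X ≥ 1] = (153/56) / (11/14) = 153/44.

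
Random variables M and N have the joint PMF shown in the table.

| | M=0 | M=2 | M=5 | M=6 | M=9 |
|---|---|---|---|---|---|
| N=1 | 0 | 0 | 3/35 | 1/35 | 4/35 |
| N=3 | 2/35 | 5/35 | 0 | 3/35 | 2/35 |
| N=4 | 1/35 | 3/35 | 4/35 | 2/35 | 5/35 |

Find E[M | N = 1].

57/8

P(N = 1) = 8/35.
Σ M·P over the event = 5·(3/35) + 6·(1/35) + 9·(4/35) = 57/35.
E[M | N = 1] = (57/35) / (8/35) = 57/8.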